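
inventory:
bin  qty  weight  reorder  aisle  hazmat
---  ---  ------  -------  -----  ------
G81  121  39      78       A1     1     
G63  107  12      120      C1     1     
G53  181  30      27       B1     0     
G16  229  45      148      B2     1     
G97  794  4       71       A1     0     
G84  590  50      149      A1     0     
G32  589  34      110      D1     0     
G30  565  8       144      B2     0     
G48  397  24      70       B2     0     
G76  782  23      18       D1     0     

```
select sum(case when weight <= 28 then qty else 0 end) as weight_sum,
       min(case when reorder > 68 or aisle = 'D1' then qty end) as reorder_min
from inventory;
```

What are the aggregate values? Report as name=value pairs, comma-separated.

[weight_sum: weight <= 28]
bin=G81: ✗
bin=G63: ✓ → 107
bin=G53: ✗
bin=G16: ✗
bin=G97: ✓ → 794
bin=G84: ✗
bin=G32: ✗
bin=G30: ✓ → 565
bin=G48: ✓ → 397
bin=G76: ✓ → 782
weight_sum = 107 + 794 + 565 + 397 + 782 = 2645
—
[reorder_min: reorder > 68 or aisle = 'D1']
bin=G81: ✓ → 121
bin=G63: ✓ → 107
bin=G53: ✗
bin=G16: ✓ → 229
bin=G97: ✓ → 794
bin=G84: ✓ → 590
bin=G32: ✓ → 589
bin=G30: ✓ → 565
bin=G48: ✓ → 397
bin=G76: ✓ → 782
reorder_min = MIN(121, 107, 229, 794, 590, 589, 565, 397, 782) = 107

weight_sum=2645, reorder_min=107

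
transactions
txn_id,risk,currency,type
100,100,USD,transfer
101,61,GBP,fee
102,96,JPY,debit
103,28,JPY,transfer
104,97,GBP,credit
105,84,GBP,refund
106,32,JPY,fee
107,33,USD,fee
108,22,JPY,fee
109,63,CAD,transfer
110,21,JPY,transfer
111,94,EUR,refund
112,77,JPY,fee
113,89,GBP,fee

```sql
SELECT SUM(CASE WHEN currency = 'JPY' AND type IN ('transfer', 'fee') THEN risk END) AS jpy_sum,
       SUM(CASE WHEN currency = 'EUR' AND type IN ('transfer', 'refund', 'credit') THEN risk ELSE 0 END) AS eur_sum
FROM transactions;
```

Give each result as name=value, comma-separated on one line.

jpy_sum=180, eur_sum=94

[jpy_sum: currency = 'JPY' AND type IN ('transfer', 'fee')]
txn_id=100: ✗
txn_id=101: ✗
txn_id=102: ✗
txn_id=103: ✓ → 28
txn_id=104: ✗
txn_id=105: ✗
txn_id=106: ✓ → 32
txn_id=107: ✗
txn_id=108: ✓ → 22
txn_id=109: ✗
txn_id=110: ✓ → 21
txn_id=111: ✗
txn_id=112: ✓ → 77
txn_id=113: ✗
jpy_sum = 28 + 32 + 22 + 21 + 77 = 180
—
[eur_sum: currency = 'EUR' AND type IN ('transfer', 'refund', 'credit')]
txn_id=100: ✗
txn_id=101: ✗
txn_id=102: ✗
txn_id=103: ✗
txn_id=104: ✗
txn_id=105: ✗
txn_id=106: ✗
txn_id=107: ✗
txn_id=108: ✗
txn_id=109: ✗
txn_id=110: ✗
txn_id=111: ✓ → 94
txn_id=112: ✗
txn_id=113: ✗
eur_sum = 94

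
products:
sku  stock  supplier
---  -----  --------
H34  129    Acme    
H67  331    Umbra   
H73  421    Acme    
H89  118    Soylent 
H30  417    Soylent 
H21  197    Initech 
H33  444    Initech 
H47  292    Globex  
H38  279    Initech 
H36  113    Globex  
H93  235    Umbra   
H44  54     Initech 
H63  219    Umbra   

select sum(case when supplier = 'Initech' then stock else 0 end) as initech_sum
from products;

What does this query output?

974

sku=H34: ✗
sku=H67: ✗
sku=H73: ✗
sku=H89: ✗
sku=H30: ✗
sku=H21: ✓ → 197
sku=H33: ✓ → 444
sku=H47: ✗
sku=H38: ✓ → 279
sku=H36: ✗
sku=H93: ✗
sku=H44: ✓ → 54
sku=H63: ✗
initech_sum = 197 + 444 + 279 + 54 = 974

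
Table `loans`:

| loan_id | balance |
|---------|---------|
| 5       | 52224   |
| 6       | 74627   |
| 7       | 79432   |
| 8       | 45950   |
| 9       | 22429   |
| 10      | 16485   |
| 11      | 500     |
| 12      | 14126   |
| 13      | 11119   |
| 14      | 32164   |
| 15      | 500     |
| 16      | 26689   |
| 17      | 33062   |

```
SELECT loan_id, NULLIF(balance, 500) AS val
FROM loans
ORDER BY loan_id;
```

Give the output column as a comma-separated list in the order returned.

52224, 74627, 79432, 45950, 22429, 16485, NULL, 14126, 11119, 32164, NULL, 26689, 33062

loan_id=5: balance=52224 vs 500: differ → 52224
loan_id=6: balance=74627 vs 500: differ → 74627
loan_id=7: balance=79432 vs 500: differ → 79432
loan_id=8: balance=45950 vs 500: differ → 45950
loan_id=9: balance=22429 vs 500: differ → 22429
loan_id=10: balance=16485 vs 500: differ → 16485
loan_id=11: balance=500 vs 500: equal → NULL
loan_id=12: balance=14126 vs 500: differ → 14126
loan_id=13: balance=11119 vs 500: differ → 11119
loan_id=14: balance=32164 vs 500: differ → 32164
loan_id=15: balance=500 vs 500: equal → NULL
loan_id=16: balance=26689 vs 500: differ → 26689
loan_id=17: balance=33062 vs 500: differ → 33062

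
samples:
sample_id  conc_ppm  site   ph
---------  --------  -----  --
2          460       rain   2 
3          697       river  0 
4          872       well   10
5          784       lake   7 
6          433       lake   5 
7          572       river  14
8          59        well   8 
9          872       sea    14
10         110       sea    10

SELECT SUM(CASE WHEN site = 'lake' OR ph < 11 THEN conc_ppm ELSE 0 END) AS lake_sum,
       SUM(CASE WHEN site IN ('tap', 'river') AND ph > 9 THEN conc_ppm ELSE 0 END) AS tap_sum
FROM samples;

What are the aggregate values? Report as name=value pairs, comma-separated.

[lake_sum: site = 'lake' OR ph < 11]
sample_id=2: ✓ → 460
sample_id=3: ✓ → 697
sample_id=4: ✓ → 872
sample_id=5: ✓ → 784
sample_id=6: ✓ → 433
sample_id=7: ✗
sample_id=8: ✓ → 59
sample_id=9: ✗
sample_id=10: ✓ → 110
lake_sum = 460 + 697 + 872 + 784 + 433 + 59 + 110 = 3415
—
[tap_sum: site IN ('tap', 'river') AND ph > 9]
sample_id=2: ✗
sample_id=3: ✗
sample_id=4: ✗
sample_id=5: ✗
sample_id=6: ✗
sample_id=7: ✓ → 572
sample_id=8: ✗
sample_id=9: ✗
sample_id=10: ✗
tap_sum = 572

lake_sum=3415, tap_sum=572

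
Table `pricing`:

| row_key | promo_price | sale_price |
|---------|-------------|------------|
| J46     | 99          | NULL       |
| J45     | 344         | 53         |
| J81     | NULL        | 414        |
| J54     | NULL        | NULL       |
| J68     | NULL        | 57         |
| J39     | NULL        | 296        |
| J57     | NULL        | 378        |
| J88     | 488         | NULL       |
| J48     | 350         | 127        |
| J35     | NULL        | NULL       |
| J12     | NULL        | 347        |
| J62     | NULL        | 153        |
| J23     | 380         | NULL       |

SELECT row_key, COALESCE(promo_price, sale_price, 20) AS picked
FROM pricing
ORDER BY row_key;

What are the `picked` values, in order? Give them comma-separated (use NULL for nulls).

row_key=J12: promo_price=NULL, sale_price=347 → 347
row_key=J23: promo_price=380 → 380
row_key=J35: promo_price=NULL, sale_price=NULL, → literal 20 → 20
row_key=J39: promo_price=NULL, sale_price=296 → 296
row_key=J45: promo_price=344 → 344
row_key=J46: promo_price=99 → 99
row_key=J48: promo_price=350 → 350
row_key=J54: promo_price=NULL, sale_price=NULL, → literal 20 → 20
row_key=J57: promo_price=NULL, sale_price=378 → 378
row_key=J62: promo_price=NULL, sale_price=153 → 153
row_key=J68: promo_price=NULL, sale_price=57 → 57
row_key=J81: promo_price=NULL, sale_price=414 → 414
row_key=J88: promo_price=488 → 488

347, 380, 20, 296, 344, 99, 350, 20, 378, 153, 57, 414, 488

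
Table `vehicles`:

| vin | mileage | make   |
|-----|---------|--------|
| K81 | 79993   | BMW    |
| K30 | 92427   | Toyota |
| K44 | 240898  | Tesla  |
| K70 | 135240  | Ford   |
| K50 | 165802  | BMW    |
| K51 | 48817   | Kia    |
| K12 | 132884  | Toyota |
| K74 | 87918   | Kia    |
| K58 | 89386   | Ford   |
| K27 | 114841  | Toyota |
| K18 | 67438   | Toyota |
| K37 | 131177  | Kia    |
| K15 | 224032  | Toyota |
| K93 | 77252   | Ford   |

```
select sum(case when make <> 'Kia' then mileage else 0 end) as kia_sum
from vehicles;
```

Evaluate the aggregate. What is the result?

vin=K81: ✓ → 79993
vin=K30: ✓ → 92427
vin=K44: ✓ → 240898
vin=K70: ✓ → 135240
vin=K50: ✓ → 165802
vin=K51: ✗
vin=K12: ✓ → 132884
vin=K74: ✗
vin=K58: ✓ → 89386
vin=K27: ✓ → 114841
vin=K18: ✓ → 67438
vin=K37: ✗
vin=K15: ✓ → 224032
vin=K93: ✓ → 77252
kia_sum = 79993 + 92427 + 240898 + 135240 + 165802 + 132884 + 89386 + 114841 + 67438 + 224032 + 77252 = 1420193

1420193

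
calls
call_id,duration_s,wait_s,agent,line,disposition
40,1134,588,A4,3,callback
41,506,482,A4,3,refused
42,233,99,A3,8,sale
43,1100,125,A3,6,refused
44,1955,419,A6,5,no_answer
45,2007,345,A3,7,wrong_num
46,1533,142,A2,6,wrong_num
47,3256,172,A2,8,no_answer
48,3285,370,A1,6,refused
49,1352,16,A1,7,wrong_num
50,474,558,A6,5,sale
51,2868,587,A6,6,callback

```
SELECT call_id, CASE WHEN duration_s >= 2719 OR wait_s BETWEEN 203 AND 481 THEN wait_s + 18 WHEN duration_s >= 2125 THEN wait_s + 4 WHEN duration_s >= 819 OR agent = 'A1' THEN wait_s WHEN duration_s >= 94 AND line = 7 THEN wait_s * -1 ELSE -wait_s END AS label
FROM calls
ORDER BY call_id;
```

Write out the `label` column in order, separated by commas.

588, -482, -99, 125, 437, 363, 142, 190, 388, 16, -558, 605

call_id=40: duration_s >= 819 OR agent = 'A1' → 588
call_id=41: ELSE → -482
call_id=42: ELSE → -99
call_id=43: duration_s >= 819 OR agent = 'A1' → 125
call_id=44: duration_s >= 2719 OR wait_s BETWEEN 203 AND 481 → 437
call_id=45: duration_s >= 2719 OR wait_s BETWEEN 203 AND 481 → 363
call_id=46: duration_s >= 819 OR agent = 'A1' → 142
call_id=47: duration_s >= 2719 OR wait_s BETWEEN 203 AND 481 → 190
call_id=48: duration_s >= 2719 OR wait_s BETWEEN 203 AND 481 → 388
call_id=49: duration_s >= 819 OR agent = 'A1' → 16
call_id=50: ELSE → -558
call_id=51: duration_s >= 2719 OR wait_s BETWEEN 203 AND 481 → 605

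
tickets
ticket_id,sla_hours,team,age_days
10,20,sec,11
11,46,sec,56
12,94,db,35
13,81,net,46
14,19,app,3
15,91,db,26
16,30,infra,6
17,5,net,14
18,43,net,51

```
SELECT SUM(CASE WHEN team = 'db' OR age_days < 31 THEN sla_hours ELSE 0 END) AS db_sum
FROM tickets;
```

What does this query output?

259

ticket_id=10: ✓ → 20
ticket_id=11: ✗
ticket_id=12: ✓ → 94
ticket_id=13: ✗
ticket_id=14: ✓ → 19
ticket_id=15: ✓ → 91
ticket_id=16: ✓ → 30
ticket_id=17: ✓ → 5
ticket_id=18: ✗
db_sum = 20 + 94 + 19 + 91 + 30 + 5 = 259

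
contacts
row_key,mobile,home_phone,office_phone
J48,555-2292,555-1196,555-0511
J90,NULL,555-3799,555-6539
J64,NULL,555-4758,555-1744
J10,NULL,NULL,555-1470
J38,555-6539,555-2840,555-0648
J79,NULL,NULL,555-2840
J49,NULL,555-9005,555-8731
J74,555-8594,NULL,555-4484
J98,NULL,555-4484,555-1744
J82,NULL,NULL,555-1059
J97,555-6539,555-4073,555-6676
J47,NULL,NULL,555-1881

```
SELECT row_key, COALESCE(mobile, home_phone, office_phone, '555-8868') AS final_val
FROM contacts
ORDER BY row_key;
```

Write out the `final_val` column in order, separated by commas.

555-1470, 555-6539, 555-1881, 555-2292, 555-9005, 555-4758, 555-8594, 555-2840, 555-1059, 555-3799, 555-6539, 555-4484

row_key=J10: mobile=NULL, home_phone=NULL, office_phone=555-1470 → 555-1470
row_key=J38: mobile=555-6539 → 555-6539
row_key=J47: mobile=NULL, home_phone=NULL, office_phone=555-1881 → 555-1881
row_key=J48: mobile=555-2292 → 555-2292
row_key=J49: mobile=NULL, home_phone=555-9005 → 555-9005
row_key=J64: mobile=NULL, home_phone=555-4758 → 555-4758
row_key=J74: mobile=555-8594 → 555-8594
row_key=J79: mobile=NULL, home_phone=NULL, office_phone=555-2840 → 555-2840
row_key=J82: mobile=NULL, home_phone=NULL, office_phone=555-1059 → 555-1059
row_key=J90: mobile=NULL, home_phone=555-3799 → 555-3799
row_key=J97: mobile=555-6539 → 555-6539
row_key=J98: mobile=NULL, home_phone=555-4484 → 555-4484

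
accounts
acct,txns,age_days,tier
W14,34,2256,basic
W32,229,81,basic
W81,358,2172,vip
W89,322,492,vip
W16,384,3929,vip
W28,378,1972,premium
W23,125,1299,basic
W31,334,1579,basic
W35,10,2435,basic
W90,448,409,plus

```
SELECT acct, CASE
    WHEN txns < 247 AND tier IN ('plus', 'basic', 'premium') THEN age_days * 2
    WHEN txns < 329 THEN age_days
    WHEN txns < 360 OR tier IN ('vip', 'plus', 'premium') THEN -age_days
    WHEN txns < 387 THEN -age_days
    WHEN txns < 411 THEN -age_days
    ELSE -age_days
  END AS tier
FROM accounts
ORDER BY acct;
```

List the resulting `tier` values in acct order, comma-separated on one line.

acct=W14: txns < 247 AND tier IN ('plus', 'basic', 'premium') → 4512
acct=W16: txns < 360 OR tier IN ('vip', 'plus', 'premium') → -3929
acct=W23: txns < 247 AND tier IN ('plus', 'basic', 'premium') → 2598
acct=W28: txns < 360 OR tier IN ('vip', 'plus', 'premium') → -1972
acct=W31: txns < 360 OR tier IN ('vip', 'plus', 'premium') → -1579
acct=W32: txns < 247 AND tier IN ('plus', 'basic', 'premium') → 162
acct=W35: txns < 247 AND tier IN ('plus', 'basic', 'premium') → 4870
acct=W81: txns < 360 OR tier IN ('vip', 'plus', 'premium') → -2172
acct=W89: txns < 329 → 492
acct=W90: txns < 360 OR tier IN ('vip', 'plus', 'premium') → -409

4512, -3929, 2598, -1972, -1579, 162, 4870, -2172, 492, -409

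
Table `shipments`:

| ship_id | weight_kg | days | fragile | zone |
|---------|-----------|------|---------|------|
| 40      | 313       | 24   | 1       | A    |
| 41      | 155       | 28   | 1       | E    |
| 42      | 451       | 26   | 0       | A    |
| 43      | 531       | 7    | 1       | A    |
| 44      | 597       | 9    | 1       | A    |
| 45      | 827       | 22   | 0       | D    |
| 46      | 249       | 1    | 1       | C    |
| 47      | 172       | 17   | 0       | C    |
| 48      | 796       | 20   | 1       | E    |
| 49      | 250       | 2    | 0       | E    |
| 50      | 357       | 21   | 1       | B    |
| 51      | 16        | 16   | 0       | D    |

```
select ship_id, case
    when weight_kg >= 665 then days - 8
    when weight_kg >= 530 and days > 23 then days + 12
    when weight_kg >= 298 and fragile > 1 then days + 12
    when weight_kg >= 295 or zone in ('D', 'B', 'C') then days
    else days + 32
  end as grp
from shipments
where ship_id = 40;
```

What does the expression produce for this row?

ship_id = 40: weight_kg=313, days=24, fragile=1, zone=A.
weight_kg >= 665 → false
weight_kg >= 530 and days > 23 → false
weight_kg >= 298 and fragile > 1 → false
weight_kg >= 295 or zone in ('D', 'B', 'C') → true → 24

24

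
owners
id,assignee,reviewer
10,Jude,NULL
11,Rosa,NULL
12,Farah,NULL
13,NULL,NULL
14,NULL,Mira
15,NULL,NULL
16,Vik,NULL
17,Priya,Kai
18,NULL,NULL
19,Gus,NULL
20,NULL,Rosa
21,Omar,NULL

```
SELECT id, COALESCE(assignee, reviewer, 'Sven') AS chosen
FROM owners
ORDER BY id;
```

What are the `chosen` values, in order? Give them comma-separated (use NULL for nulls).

Jude, Rosa, Farah, Sven, Mira, Sven, Vik, Priya, Sven, Gus, Rosa, Omar

id=10: assignee=Jude → Jude
id=11: assignee=Rosa → Rosa
id=12: assignee=Farah → Farah
id=13: assignee=NULL, reviewer=NULL, → literal Sven → Sven
id=14: assignee=NULL, reviewer=Mira → Mira
id=15: assignee=NULL, reviewer=NULL, → literal Sven → Sven
id=16: assignee=Vik → Vik
id=17: assignee=Priya → Priya
id=18: assignee=NULL, reviewer=NULL, → literal Sven → Sven
id=19: assignee=Gus → Gus
id=20: assignee=NULL, reviewer=Rosa → Rosa
id=21: assignee=Omar → Omar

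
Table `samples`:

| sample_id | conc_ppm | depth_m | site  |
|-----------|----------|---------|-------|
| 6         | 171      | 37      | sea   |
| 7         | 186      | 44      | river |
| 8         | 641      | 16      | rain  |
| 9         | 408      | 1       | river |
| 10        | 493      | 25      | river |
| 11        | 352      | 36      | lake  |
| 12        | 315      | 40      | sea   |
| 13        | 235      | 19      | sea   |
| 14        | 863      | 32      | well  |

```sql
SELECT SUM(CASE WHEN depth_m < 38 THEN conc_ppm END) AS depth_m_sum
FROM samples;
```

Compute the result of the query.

sample_id=6: ✓ → 171
sample_id=7: ✗
sample_id=8: ✓ → 641
sample_id=9: ✓ → 408
sample_id=10: ✓ → 493
sample_id=11: ✓ → 352
sample_id=12: ✗
sample_id=13: ✓ → 235
sample_id=14: ✓ → 863
depth_m_sum = 171 + 641 + 408 + 493 + 352 + 235 + 863 = 3163

3163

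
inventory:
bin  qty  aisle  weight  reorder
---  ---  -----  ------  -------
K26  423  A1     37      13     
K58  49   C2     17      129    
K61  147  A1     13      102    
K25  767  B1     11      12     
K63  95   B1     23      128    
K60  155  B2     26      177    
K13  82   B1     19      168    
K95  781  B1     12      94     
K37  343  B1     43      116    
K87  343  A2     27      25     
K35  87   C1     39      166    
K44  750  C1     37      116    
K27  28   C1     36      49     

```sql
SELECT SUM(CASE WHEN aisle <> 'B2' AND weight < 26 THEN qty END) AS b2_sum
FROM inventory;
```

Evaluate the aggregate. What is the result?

bin=K26: ✗
bin=K58: ✓ → 49
bin=K61: ✓ → 147
bin=K25: ✓ → 767
bin=K63: ✓ → 95
bin=K60: ✗
bin=K13: ✓ → 82
bin=K95: ✓ → 781
bin=K37: ✗
bin=K87: ✗
bin=K35: ✗
bin=K44: ✗
bin=K27: ✗
b2_sum = 49 + 147 + 767 + 95 + 82 + 781 = 1921

1921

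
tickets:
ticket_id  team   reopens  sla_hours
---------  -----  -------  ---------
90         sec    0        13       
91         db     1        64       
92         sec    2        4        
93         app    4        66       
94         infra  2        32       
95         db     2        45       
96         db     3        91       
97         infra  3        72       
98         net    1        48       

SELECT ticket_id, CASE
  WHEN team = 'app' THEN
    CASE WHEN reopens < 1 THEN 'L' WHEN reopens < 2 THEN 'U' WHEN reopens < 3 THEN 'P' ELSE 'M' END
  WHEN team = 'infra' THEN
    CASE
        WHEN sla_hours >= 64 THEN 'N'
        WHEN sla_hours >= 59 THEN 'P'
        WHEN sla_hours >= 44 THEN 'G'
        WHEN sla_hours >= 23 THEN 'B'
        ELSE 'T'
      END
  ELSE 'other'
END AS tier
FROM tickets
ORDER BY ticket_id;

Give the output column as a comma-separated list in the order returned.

other, other, other, M, B, other, other, N, other

ticket_id=90: team='sec' → outer ELSE → other
ticket_id=91: team='db' → outer ELSE → other
ticket_id=92: team='sec' → outer ELSE → other
ticket_id=93: team='app' → inner[ELSE] → M
ticket_id=94: team='infra' → inner[sla_hours >= 23] → B
ticket_id=95: team='db' → outer ELSE → other
ticket_id=96: team='db' → outer ELSE → other
ticket_id=97: team='infra' → inner[sla_hours >= 64] → N
ticket_id=98: team='net' → outer ELSE → other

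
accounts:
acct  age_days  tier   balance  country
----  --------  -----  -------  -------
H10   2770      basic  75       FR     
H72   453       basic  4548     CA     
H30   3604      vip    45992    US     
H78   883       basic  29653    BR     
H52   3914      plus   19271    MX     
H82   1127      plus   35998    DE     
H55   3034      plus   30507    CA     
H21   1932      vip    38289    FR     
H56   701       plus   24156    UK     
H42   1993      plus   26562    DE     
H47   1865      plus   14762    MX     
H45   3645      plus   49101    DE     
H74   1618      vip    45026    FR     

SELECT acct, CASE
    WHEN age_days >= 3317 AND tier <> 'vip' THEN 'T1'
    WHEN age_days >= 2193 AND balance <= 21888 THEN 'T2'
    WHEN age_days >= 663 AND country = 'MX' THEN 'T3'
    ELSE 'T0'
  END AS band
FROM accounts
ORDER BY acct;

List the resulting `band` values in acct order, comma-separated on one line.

T2, T0, T0, T0, T1, T3, T1, T0, T0, T0, T0, T0, T0

acct=H10: age_days >= 2193 AND balance <= 21888 → T2
acct=H21: ELSE → T0
acct=H30: ELSE → T0
acct=H42: ELSE → T0
acct=H45: age_days >= 3317 AND tier <> 'vip' → T1
acct=H47: age_days >= 663 AND country = 'MX' → T3
acct=H52: age_days >= 3317 AND tier <> 'vip' → T1
acct=H55: ELSE → T0
acct=H56: ELSE → T0
acct=H72: ELSE → T0
acct=H74: ELSE → T0
acct=H78: ELSE → T0
acct=H82: ELSE → T0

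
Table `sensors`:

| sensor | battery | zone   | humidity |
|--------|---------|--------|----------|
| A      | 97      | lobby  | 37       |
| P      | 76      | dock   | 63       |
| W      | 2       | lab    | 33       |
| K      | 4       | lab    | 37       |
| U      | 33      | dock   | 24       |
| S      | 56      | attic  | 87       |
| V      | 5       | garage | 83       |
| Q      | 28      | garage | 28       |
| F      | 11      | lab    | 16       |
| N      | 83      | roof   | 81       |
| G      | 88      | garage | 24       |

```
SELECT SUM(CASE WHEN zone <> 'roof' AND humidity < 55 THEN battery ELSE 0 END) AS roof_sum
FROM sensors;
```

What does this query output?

263

sensor=A: ✓ → 97
sensor=P: ✗
sensor=W: ✓ → 2
sensor=K: ✓ → 4
sensor=U: ✓ → 33
sensor=S: ✗
sensor=V: ✗
sensor=Q: ✓ → 28
sensor=F: ✓ → 11
sensor=N: ✗
sensor=G: ✓ → 88
roof_sum = 97 + 2 + 4 + 33 + 28 + 11 + 88 = 263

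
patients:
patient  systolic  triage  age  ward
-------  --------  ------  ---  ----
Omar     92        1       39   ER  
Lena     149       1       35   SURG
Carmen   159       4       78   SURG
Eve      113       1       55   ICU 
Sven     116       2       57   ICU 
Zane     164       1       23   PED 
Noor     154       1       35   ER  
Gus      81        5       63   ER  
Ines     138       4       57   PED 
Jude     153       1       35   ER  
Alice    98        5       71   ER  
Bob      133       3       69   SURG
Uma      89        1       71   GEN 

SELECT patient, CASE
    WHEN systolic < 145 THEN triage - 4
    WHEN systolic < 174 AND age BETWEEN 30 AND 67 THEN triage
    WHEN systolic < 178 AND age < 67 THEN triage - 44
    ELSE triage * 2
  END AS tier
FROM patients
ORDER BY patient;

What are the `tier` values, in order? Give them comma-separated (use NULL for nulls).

patient=Alice: systolic < 145 → 1
patient=Bob: systolic < 145 → -1
patient=Carmen: ELSE → 8
patient=Eve: systolic < 145 → -3
patient=Gus: systolic < 145 → 1
patient=Ines: systolic < 145 → 0
patient=Jude: systolic < 174 AND age BETWEEN 30 AND 67 → 1
patient=Lena: systolic < 174 AND age BETWEEN 30 AND 67 → 1
patient=Noor: systolic < 174 AND age BETWEEN 30 AND 67 → 1
patient=Omar: systolic < 145 → -3
patient=Sven: systolic < 145 → -2
patient=Uma: systolic < 145 → -3
patient=Zane: systolic < 178 AND age < 67 → -43

1, -1, 8, -3, 1, 0, 1, 1, 1, -3, -2, -3, -43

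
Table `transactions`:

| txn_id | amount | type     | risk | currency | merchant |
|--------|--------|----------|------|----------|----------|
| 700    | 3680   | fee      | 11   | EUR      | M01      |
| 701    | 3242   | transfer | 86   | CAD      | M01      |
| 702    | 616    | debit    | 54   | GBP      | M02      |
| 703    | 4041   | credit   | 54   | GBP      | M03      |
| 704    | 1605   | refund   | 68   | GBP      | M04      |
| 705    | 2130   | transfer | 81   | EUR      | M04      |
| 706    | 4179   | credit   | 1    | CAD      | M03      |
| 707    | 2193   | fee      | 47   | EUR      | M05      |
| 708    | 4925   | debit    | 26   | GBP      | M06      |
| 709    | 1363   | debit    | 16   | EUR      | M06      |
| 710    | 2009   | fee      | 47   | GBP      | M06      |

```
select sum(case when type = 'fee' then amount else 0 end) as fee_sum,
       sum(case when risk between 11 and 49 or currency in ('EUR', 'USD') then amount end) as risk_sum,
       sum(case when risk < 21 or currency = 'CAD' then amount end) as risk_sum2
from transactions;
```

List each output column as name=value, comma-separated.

fee_sum=7882, risk_sum=16300, risk_sum2=12464

[fee_sum: type = 'fee']
txn_id=700: ✓ → 3680
txn_id=701: ✗
txn_id=702: ✗
txn_id=703: ✗
txn_id=704: ✗
txn_id=705: ✗
txn_id=706: ✗
txn_id=707: ✓ → 2193
txn_id=708: ✗
txn_id=709: ✗
txn_id=710: ✓ → 2009
fee_sum = 3680 + 2193 + 2009 = 7882
—
[risk_sum: risk between 11 and 49 or currency in ('EUR', 'USD')]
txn_id=700: ✓ → 3680
txn_id=701: ✗
txn_id=702: ✗
txn_id=703: ✗
txn_id=704: ✗
txn_id=705: ✓ → 2130
txn_id=706: ✗
txn_id=707: ✓ → 2193
txn_id=708: ✓ → 4925
txn_id=709: ✓ → 1363
txn_id=710: ✓ → 2009
risk_sum = 3680 + 2130 + 2193 + 4925 + 1363 + 2009 = 16300
—
[risk_sum2: risk < 21 or currency = 'CAD']
txn_id=700: ✓ → 3680
txn_id=701: ✓ → 3242
txn_id=702: ✗
txn_id=703: ✗
txn_id=704: ✗
txn_id=705: ✗
txn_id=706: ✓ → 4179
txn_id=707: ✗
txn_id=708: ✗
txn_id=709: ✓ → 1363
txn_id=710: ✗
risk_sum2 = 3680 + 3242 + 4179 + 1363 = 12464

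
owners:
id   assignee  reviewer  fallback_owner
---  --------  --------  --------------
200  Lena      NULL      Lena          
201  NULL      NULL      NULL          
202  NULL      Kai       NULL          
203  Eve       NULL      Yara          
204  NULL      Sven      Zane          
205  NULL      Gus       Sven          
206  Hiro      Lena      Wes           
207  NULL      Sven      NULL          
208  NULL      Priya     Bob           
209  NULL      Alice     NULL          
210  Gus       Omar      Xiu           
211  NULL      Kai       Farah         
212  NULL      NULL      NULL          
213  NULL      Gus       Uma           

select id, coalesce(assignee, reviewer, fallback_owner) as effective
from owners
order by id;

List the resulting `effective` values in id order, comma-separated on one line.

id=200: assignee=Lena → Lena
id=201: assignee=NULL, reviewer=NULL, fallback_owner=NULL (all NULL) → NULL
id=202: assignee=NULL, reviewer=Kai → Kai
id=203: assignee=Eve → Eve
id=204: assignee=NULL, reviewer=Sven → Sven
id=205: assignee=NULL, reviewer=Gus → Gus
id=206: assignee=Hiro → Hiro
id=207: assignee=NULL, reviewer=Sven → Sven
id=208: assignee=NULL, reviewer=Priya → Priya
id=209: assignee=NULL, reviewer=Alice → Alice
id=210: assignee=Gus → Gus
id=211: assignee=NULL, reviewer=Kai → Kai
id=212: assignee=NULL, reviewer=NULL, fallback_owner=NULL (all NULL) → NULL
id=213: assignee=NULL, reviewer=Gus → Gus

Lena, NULL, Kai, Eve, Sven, Gus, Hiro, Sven, Priya, Alice, Gus, Kai, NULL, Gus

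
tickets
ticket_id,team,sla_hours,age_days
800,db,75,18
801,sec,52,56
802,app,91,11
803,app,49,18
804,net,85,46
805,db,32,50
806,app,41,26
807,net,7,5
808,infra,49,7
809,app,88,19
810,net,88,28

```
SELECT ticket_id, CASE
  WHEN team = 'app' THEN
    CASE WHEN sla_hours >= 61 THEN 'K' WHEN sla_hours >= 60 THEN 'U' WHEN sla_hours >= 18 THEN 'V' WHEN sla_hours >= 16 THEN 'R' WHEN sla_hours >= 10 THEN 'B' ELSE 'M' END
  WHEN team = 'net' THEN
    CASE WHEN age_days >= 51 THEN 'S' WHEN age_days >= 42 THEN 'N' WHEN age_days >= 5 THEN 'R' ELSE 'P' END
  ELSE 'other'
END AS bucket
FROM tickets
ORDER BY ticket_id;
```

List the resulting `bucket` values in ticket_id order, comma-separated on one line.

other, other, K, V, N, other, V, R, other, K, R

ticket_id=800: team='db' → outer ELSE → other
ticket_id=801: team='sec' → outer ELSE → other
ticket_id=802: team='app' → inner[sla_hours >= 61] → K
ticket_id=803: team='app' → inner[sla_hours >= 18] → V
ticket_id=804: team='net' → inner[age_days >= 42] → N
ticket_id=805: team='db' → outer ELSE → other
ticket_id=806: team='app' → inner[sla_hours >= 18] → V
ticket_id=807: team='net' → inner[age_days >= 5] → R
ticket_id=808: team='infra' → outer ELSE → other
ticket_id=809: team='app' → inner[sla_hours >= 61] → K
ticket_id=810: team='net' → inner[age_days >= 5] → R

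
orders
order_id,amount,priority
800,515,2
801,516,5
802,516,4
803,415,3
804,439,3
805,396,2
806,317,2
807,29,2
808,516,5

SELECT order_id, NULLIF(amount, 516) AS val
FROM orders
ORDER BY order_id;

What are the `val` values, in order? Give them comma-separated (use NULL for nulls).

515, NULL, NULL, 415, 439, 396, 317, 29, NULL

order_id=800: amount=515 vs 516: differ → 515
order_id=801: amount=516 vs 516: equal → NULL
order_id=802: amount=516 vs 516: equal → NULL
order_id=803: amount=415 vs 516: differ → 415
order_id=804: amount=439 vs 516: differ → 439
order_id=805: amount=396 vs 516: differ → 396
order_id=806: amount=317 vs 516: differ → 317
order_id=807: amount=29 vs 516: differ → 29
order_id=808: amount=516 vs 516: equal → NULL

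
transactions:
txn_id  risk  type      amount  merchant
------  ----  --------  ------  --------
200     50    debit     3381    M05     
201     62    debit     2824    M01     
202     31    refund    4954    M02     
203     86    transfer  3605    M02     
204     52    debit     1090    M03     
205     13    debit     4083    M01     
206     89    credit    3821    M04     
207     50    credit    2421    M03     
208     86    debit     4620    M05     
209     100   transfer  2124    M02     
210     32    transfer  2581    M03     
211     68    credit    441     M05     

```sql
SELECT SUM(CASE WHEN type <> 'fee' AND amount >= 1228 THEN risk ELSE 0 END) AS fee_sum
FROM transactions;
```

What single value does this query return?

599

txn_id=200: ✓ → 50
txn_id=201: ✓ → 62
txn_id=202: ✓ → 31
txn_id=203: ✓ → 86
txn_id=204: ✗
txn_id=205: ✓ → 13
txn_id=206: ✓ → 89
txn_id=207: ✓ → 50
txn_id=208: ✓ → 86
txn_id=209: ✓ → 100
txn_id=210: ✓ → 32
txn_id=211: ✗
fee_sum = 50 + 62 + 31 + 86 + 13 + 89 + 50 + 86 + 100 + 32 = 599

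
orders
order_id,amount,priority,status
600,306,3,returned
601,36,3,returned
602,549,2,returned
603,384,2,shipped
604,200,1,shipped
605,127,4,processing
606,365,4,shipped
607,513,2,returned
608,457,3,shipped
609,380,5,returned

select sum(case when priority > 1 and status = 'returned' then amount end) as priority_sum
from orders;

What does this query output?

order_id=600: ✓ → 306
order_id=601: ✓ → 36
order_id=602: ✓ → 549
order_id=603: ✗
order_id=604: ✗
order_id=605: ✗
order_id=606: ✗
order_id=607: ✓ → 513
order_id=608: ✗
order_id=609: ✓ → 380
priority_sum = 306 + 36 + 549 + 513 + 380 = 1784

1784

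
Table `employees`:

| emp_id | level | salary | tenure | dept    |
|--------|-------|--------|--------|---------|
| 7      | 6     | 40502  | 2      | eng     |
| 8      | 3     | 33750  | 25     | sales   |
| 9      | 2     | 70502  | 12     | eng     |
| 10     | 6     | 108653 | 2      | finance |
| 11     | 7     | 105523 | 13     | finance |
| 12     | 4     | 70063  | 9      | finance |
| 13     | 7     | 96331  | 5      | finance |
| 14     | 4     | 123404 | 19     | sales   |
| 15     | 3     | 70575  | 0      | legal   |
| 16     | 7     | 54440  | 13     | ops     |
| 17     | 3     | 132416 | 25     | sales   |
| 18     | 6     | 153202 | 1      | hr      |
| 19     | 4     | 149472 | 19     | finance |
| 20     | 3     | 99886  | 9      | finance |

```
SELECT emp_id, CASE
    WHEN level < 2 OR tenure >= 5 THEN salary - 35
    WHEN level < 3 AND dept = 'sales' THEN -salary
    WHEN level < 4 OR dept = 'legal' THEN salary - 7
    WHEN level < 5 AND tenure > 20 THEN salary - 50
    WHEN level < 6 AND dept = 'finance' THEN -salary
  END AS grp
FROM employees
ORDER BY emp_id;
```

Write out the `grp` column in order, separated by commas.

NULL, 33715, 70467, NULL, 105488, 70028, 96296, 123369, 70568, 54405, 132381, NULL, 149437, 99851

emp_id=7: (no match → NULL) → NULL
emp_id=8: level < 2 OR tenure >= 5 → 33715
emp_id=9: level < 2 OR tenure >= 5 → 70467
emp_id=10: (no match → NULL) → NULL
emp_id=11: level < 2 OR tenure >= 5 → 105488
emp_id=12: level < 2 OR tenure >= 5 → 70028
emp_id=13: level < 2 OR tenure >= 5 → 96296
emp_id=14: level < 2 OR tenure >= 5 → 123369
emp_id=15: level < 4 OR dept = 'legal' → 70568
emp_id=16: level < 2 OR tenure >= 5 → 54405
emp_id=17: level < 2 OR tenure >= 5 → 132381
emp_id=18: (no match → NULL) → NULL
emp_id=19: level < 2 OR tenure >= 5 → 149437
emp_id=20: level < 2 OR tenure >= 5 → 99851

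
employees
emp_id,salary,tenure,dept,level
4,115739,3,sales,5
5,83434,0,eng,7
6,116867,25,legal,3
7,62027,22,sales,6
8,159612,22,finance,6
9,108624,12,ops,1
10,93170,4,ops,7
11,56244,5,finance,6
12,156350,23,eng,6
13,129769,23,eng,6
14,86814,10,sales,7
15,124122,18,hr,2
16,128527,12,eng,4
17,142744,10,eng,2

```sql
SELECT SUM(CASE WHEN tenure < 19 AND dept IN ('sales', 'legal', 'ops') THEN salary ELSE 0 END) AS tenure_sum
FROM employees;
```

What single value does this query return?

404347

emp_id=4: ✓ → 115739
emp_id=5: ✗
emp_id=6: ✗
emp_id=7: ✗
emp_id=8: ✗
emp_id=9: ✓ → 108624
emp_id=10: ✓ → 93170
emp_id=11: ✗
emp_id=12: ✗
emp_id=13: ✗
emp_id=14: ✓ → 86814
emp_id=15: ✗
emp_id=16: ✗
emp_id=17: ✗
tenure_sum = 115739 + 108624 + 93170 + 86814 = 404347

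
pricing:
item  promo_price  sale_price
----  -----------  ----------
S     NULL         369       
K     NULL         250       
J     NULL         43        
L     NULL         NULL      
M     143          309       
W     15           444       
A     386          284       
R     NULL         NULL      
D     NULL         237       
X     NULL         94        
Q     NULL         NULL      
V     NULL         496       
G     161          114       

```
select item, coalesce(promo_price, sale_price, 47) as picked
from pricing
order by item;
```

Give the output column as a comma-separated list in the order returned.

item=A: promo_price=386 → 386
item=D: promo_price=NULL, sale_price=237 → 237
item=G: promo_price=161 → 161
item=J: promo_price=NULL, sale_price=43 → 43
item=K: promo_price=NULL, sale_price=250 → 250
item=L: promo_price=NULL, sale_price=NULL, → literal 47 → 47
item=M: promo_price=143 → 143
item=Q: promo_price=NULL, sale_price=NULL, → literal 47 → 47
item=R: promo_price=NULL, sale_price=NULL, → literal 47 → 47
item=S: promo_price=NULL, sale_price=369 → 369
item=V: promo_price=NULL, sale_price=496 → 496
item=W: promo_price=15 → 15
item=X: promo_price=NULL, sale_price=94 → 94

386, 237, 161, 43, 250, 47, 143, 47, 47, 369, 496, 15, 94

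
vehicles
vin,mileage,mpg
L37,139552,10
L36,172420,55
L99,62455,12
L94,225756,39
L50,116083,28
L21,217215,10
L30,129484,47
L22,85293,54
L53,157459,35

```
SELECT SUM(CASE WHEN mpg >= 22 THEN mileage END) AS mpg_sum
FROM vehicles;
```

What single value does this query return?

886495

vin=L37: ✗
vin=L36: ✓ → 172420
vin=L99: ✗
vin=L94: ✓ → 225756
vin=L50: ✓ → 116083
vin=L21: ✗
vin=L30: ✓ → 129484
vin=L22: ✓ → 85293
vin=L53: ✓ → 157459
mpg_sum = 172420 + 225756 + 116083 + 129484 + 85293 + 157459 = 886495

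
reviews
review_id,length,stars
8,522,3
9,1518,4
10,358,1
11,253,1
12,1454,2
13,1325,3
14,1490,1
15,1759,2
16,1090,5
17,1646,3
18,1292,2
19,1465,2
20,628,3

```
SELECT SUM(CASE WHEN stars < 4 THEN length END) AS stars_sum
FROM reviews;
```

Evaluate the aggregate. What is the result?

review_id=8: ✓ → 522
review_id=9: ✗
review_id=10: ✓ → 358
review_id=11: ✓ → 253
review_id=12: ✓ → 1454
review_id=13: ✓ → 1325
review_id=14: ✓ → 1490
review_id=15: ✓ → 1759
review_id=16: ✗
review_id=17: ✓ → 1646
review_id=18: ✓ → 1292
review_id=19: ✓ → 1465
review_id=20: ✓ → 628
stars_sum = 522 + 358 + 253 + 1454 + 1325 + 1490 + 1759 + 1646 + 1292 + 1465 + 628 = 12192

12192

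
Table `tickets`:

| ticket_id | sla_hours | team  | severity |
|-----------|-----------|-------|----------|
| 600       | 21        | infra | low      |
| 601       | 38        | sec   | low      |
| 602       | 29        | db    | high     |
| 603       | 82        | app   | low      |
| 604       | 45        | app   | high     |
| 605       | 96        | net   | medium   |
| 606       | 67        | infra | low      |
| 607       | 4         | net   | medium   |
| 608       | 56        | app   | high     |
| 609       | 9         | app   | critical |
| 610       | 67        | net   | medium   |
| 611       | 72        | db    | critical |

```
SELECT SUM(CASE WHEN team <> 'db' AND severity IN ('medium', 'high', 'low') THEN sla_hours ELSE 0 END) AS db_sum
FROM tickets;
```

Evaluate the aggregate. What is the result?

ticket_id=600: ✓ → 21
ticket_id=601: ✓ → 38
ticket_id=602: ✗
ticket_id=603: ✓ → 82
ticket_id=604: ✓ → 45
ticket_id=605: ✓ → 96
ticket_id=606: ✓ → 67
ticket_id=607: ✓ → 4
ticket_id=608: ✓ → 56
ticket_id=609: ✗
ticket_id=610: ✓ → 67
ticket_id=611: ✗
db_sum = 21 + 38 + 82 + 45 + 96 + 67 + 4 + 56 + 67 = 476

476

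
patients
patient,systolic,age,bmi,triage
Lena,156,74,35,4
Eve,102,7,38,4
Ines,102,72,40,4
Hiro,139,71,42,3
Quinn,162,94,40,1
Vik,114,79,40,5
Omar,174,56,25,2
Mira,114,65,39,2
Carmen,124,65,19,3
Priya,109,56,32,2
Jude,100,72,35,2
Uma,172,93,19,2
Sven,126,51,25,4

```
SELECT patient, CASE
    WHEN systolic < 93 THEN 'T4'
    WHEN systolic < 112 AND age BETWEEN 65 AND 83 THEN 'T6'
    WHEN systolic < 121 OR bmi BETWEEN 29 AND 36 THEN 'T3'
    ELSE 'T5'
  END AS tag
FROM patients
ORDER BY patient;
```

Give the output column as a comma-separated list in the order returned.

patient=Carmen: ELSE → T5
patient=Eve: systolic < 121 OR bmi BETWEEN 29 AND 36 → T3
patient=Hiro: ELSE → T5
patient=Ines: systolic < 112 AND age BETWEEN 65 AND 83 → T6
patient=Jude: systolic < 112 AND age BETWEEN 65 AND 83 → T6
patient=Lena: systolic < 121 OR bmi BETWEEN 29 AND 36 → T3
patient=Mira: systolic < 121 OR bmi BETWEEN 29 AND 36 → T3
patient=Omar: ELSE → T5
patient=Priya: systolic < 121 OR bmi BETWEEN 29 AND 36 → T3
patient=Quinn: ELSE → T5
patient=Sven: ELSE → T5
patient=Uma: ELSE → T5
patient=Vik: systolic < 121 OR bmi BETWEEN 29 AND 36 → T3

T5, T3, T5, T6, T6, T3, T3, T5, T3, T5, T5, T5, T3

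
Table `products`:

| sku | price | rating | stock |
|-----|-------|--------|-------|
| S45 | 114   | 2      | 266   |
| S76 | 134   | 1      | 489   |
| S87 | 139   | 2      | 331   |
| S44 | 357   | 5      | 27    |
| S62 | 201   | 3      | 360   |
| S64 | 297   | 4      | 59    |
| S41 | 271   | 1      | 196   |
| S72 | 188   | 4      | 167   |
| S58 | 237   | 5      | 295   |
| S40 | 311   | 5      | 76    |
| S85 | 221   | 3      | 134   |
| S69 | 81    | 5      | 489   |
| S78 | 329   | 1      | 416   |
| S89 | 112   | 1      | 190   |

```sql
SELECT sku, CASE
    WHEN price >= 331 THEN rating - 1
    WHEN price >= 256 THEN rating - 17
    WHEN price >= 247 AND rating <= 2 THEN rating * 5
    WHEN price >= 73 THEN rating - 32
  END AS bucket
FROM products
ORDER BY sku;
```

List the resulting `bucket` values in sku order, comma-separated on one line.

-12, -16, 4, -30, -27, -29, -13, -27, -28, -31, -16, -29, -30, -31

sku=S40: price >= 256 → -12
sku=S41: price >= 256 → -16
sku=S44: price >= 331 → 4
sku=S45: price >= 73 → -30
sku=S58: price >= 73 → -27
sku=S62: price >= 73 → -29
sku=S64: price >= 256 → -13
sku=S69: price >= 73 → -27
sku=S72: price >= 73 → -28
sku=S76: price >= 73 → -31
sku=S78: price >= 256 → -16
sku=S85: price >= 73 → -29
sku=S87: price >= 73 → -30
sku=S89: price >= 73 → -31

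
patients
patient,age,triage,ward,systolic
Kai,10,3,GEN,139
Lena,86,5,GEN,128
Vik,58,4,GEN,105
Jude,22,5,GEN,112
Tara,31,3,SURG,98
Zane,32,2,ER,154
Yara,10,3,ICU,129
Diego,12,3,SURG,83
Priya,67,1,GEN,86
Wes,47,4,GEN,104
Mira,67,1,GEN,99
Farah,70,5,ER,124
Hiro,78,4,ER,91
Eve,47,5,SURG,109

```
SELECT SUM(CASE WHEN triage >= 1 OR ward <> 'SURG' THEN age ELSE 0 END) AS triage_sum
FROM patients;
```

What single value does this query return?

patient=Kai: ✓ → 10
patient=Lena: ✓ → 86
patient=Vik: ✓ → 58
patient=Jude: ✓ → 22
patient=Tara: ✓ → 31
patient=Zane: ✓ → 32
patient=Yara: ✓ → 10
patient=Diego: ✓ → 12
patient=Priya: ✓ → 67
patient=Wes: ✓ → 47
patient=Mira: ✓ → 67
patient=Farah: ✓ → 70
patient=Hiro: ✓ → 78
patient=Eve: ✓ → 47
triage_sum = 10 + 86 + 58 + 22 + 31 + 32 + 10 + 12 + 67 + 47 + 67 + 70 + 78 + 47 = 637

637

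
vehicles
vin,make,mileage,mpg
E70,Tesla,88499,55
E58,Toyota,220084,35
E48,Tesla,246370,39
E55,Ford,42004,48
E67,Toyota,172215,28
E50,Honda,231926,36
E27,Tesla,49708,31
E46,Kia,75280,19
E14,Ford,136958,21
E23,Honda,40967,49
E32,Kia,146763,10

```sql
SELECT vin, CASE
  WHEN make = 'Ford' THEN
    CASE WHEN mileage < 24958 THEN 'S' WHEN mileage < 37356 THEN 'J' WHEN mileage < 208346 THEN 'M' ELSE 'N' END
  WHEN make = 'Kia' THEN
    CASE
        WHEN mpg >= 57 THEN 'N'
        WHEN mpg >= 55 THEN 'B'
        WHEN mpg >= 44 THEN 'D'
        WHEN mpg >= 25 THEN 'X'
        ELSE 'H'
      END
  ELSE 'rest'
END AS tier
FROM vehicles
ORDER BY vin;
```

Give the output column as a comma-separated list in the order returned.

M, rest, rest, H, H, rest, rest, M, rest, rest, rest

vin=E14: make='Ford' → inner[mileage < 208346] → M
vin=E23: make='Honda' → outer ELSE → rest
vin=E27: make='Tesla' → outer ELSE → rest
vin=E32: make='Kia' → inner[ELSE] → H
vin=E46: make='Kia' → inner[ELSE] → H
vin=E48: make='Tesla' → outer ELSE → rest
vin=E50: make='Honda' → outer ELSE → rest
vin=E55: make='Ford' → inner[mileage < 208346] → M
vin=E58: make='Toyota' → outer ELSE → rest
vin=E67: make='Toyota' → outer ELSE → rest
vin=E70: make='Tesla' → outer ELSE → rest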